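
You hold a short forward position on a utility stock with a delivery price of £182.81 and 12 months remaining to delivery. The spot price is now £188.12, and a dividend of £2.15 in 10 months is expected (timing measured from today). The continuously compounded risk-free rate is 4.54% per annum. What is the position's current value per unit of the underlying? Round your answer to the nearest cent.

-£11.35

PV(remaining dividends) I = 2.15·e^(−0.0454·10/12) = 2.0702
Current forward F = (S − I)·e^(rT) = (188.12 − 2.0702)·e^(0.0454·12/12) = 186.0498 × 1.046446 = 194.6911
Value (long) = (F − K)·e^(−rT) = (194.6911 − 182.81) × 0.955615 = 11.3538
Short position value = −(long value) = -£11.35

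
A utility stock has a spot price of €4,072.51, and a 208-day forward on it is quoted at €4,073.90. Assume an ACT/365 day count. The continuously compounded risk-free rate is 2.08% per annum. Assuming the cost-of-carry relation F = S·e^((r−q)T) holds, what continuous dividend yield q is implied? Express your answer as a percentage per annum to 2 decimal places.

2.02%

From F = S·e^((r−q)T): (r − q) = ln(F/S)/T
ln(4073.90/4072.51) = ln(1.000341) = 0.000341
(r − q) = 0.000341 / (208/365) = 0.000598
q = r − ln(F/S)/T = 0.0208 − 0.000598 = 0.020202
q = 2.02%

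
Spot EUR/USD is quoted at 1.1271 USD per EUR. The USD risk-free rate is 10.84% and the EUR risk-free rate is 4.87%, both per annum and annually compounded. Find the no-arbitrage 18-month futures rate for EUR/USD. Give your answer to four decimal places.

By covered interest parity, F = S · (1+r_USD)^T / (1+r_EUR)^T
= 1.1271 × 1.166930 / 1.073932 = 1.1271 × 1.086596
F = 1.2247 USD per EUR

1.2247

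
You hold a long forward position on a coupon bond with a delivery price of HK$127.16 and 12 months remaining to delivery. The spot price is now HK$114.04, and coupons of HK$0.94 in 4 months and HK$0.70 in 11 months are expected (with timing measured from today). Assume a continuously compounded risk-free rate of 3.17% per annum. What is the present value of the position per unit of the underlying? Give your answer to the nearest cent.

PV(remaining coupons) I = 0.94·e^(−0.0317·4/12) + 0.70·e^(−0.0317·11/12) = 1.6101
Current forward F = (S − I)·e^(rT) = (114.04 − 1.6101)·e^(0.0317·12/12) = 112.4299 × 1.032208 = 116.0510
Value (long) = (F − K)·e^(−rT) = (116.0510 − 127.16) × 0.968797 = -10.7624
Value = -HK$10.76

-HK$10.76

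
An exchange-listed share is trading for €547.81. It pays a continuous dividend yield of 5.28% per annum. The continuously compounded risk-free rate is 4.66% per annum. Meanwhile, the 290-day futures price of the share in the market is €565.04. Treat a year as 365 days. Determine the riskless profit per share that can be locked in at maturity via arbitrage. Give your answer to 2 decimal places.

€19.92 per share

Fair futures: F* = S·e^(carry·T), with carry = (r − q) = 0.0466 − 0.0528 = -0.0062
F* = 547.81 · e^(-0.0062 × 290/365) = 547.81 · e^-0.004926 = 547.81 × 0.995086 = €545.1181
Market €565.04 > fair €545.1181: forward overpriced → cash-and-carry (buy spot, short the forward).
At maturity, profit = |F_mkt − F*| = |565.04 − 545.1181| = €19.92 per share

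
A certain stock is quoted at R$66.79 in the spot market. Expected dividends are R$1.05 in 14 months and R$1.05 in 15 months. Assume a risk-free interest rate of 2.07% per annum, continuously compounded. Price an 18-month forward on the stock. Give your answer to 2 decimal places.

PV(dividends) I = 1.05·e^(−0.0207·14/12) + 1.05·e^(−0.0207·15/12)
I = 1.0249 + 1.0232 = 2.0481
F = (S − I)·e^(rT) = (66.79 − 2.0481) · e^(0.0207·18/12)
= 64.7419 · e^0.031050 = 64.7419 × 1.031537 = R$66.78

R$66.78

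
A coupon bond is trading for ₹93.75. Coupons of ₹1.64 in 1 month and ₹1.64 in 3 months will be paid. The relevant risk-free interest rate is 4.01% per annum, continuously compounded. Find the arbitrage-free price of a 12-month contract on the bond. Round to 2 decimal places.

PV(coupons) I = 1.64·e^(−0.0401·1/12) + 1.64·e^(−0.0401·3/12)
I = 1.6345 + 1.6236 = 3.2581
F = (S − I)·e^(rT) = (93.75 − 3.2581) · e^(0.0401·12/12)
= 90.4919 · e^0.040100 = 90.4919 × 1.040915 = ₹94.19

₹94.19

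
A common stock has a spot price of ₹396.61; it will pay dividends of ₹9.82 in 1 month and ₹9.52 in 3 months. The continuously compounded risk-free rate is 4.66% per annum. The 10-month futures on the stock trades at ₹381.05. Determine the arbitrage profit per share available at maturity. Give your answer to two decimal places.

PV(dividends) I = 9.82·e^(−0.0466·1/12) + 9.52·e^(−0.0466·3/12) = 19.1917
Fair futures F* = (S − I)·e^(rT) = (396.61 − 19.1917)·e^0.038833 = 377.4183 × 1.039597 = 392.3629
Market ₹381.05 < fair 392.3629: forward underpriced → reverse cash-and-carry (short the stock, invest proceeds at r, pay the dividends, go long the forward).
Profit at T = |F_mkt − F*| = |381.05 − 392.3629| = ₹11.31 per share

₹11.31 per share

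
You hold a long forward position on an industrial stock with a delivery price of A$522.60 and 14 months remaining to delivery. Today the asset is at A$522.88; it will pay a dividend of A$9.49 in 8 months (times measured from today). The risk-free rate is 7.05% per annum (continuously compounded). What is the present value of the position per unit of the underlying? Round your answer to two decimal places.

PV(remaining dividends) I = 9.49·e^(−0.0705·8/12) = 9.0543
Current forward F = (S − I)·e^(rT) = (522.88 − 9.0543)·e^(0.0705·14/12) = 513.8257 × 1.085727 = 557.8744
Value (long) = (F − K)·e^(−rT) = (557.8744 − 522.60) × 0.921042 = 32.4892
Value = A$32.49

A$32.49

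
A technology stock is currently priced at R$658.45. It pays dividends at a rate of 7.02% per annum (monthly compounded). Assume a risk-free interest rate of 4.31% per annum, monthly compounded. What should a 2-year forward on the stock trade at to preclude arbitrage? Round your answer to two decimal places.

R$623.87

F = S · (1+r/12)^(12T) / (1+q/12)^(12T)
= 658.45 × 1.089856 / 1.150263 = 658.45 × 0.947484
F = R$623.87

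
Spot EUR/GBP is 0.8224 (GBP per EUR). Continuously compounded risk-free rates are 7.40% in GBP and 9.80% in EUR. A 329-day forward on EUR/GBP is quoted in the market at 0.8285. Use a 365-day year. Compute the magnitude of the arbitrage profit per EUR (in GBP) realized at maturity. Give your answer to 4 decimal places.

Fair forward: F* = S·e^(carry·T), with carry = (r_GBP − r_EUR) = 0.0740 − 0.0980 = -0.0240
F* = 0.8224 · e^(-0.0240 × 329/365) = 0.8224 · e^-0.021633 = 0.8224 × 0.978599 = 0.8048
Market 0.8285 > fair 0.8048: forward overpriced → cash-and-carry (buy spot, short the forward).
At maturity, profit = |F_mkt − F*| = |0.8285 − 0.8048| = 0.0237 per EUR (in GBP)

0.0237 per EUR (in GBP)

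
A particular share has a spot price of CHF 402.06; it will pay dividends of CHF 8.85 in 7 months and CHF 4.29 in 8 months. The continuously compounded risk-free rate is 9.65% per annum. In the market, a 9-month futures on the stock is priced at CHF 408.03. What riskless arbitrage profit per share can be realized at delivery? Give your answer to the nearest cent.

CHF 10.89 per share

PV(dividends) I = 8.85·e^(−0.0965·7/12) + 4.29·e^(−0.0965·8/12) = 12.3883
Fair futures F* = (S − I)·e^(rT) = (402.06 − 12.3883)·e^0.072375 = 389.6717 × 1.075058 = 418.9197
Market CHF 408.03 < fair 418.9197: forward underpriced → reverse cash-and-carry (short the stock, invest proceeds at r, pay the dividends, go long the forward).
Profit at T = |F_mkt − F*| = |408.03 − 418.9197| = CHF 10.89 per share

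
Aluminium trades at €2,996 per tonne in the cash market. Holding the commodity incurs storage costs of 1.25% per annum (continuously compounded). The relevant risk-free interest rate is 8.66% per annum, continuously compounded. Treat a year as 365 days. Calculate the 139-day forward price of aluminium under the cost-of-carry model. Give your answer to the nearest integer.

Net carry = r + u − y = 0.0866 + 0.0125 − 0.0000 = 0.0991
F = S·e^((r+u−y)T) = 2996 · e^(0.0991 × 139/365) = 2996 · e^0.037739
= 2996 × 1.038460 = €3,111 per tonne

€3,111 per tonne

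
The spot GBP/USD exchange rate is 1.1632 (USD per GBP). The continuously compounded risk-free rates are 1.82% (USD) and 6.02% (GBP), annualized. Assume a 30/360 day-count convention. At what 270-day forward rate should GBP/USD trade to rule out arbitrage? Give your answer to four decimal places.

F = S·e^((r_USD − r_GBP)T) = 1.1632 · e^((0.0182 − 0.0602) × 270/360)
= 1.1632 · e^-0.031500 = 1.1632 × 0.968991
F = 1.1271 USD per GBP

1.1271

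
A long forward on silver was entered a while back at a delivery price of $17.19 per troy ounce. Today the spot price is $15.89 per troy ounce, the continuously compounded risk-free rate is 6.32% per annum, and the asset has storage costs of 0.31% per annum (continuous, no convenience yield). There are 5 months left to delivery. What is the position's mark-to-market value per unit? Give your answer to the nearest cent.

Current fair forward for the remaining 5 months: F = S·e^((r + u)·T), (r + u) = 0.0632 + 0.0031 = 0.0663
F = 15.89 · e^(0.0663 × 5/12) = 15.89 × 1.028010 = 16.3351
Value of long forward = (F − K)·e^(−rT) = (16.3351 − 17.19) · e^(−0.0632·5/12)
= -0.8549 × 0.974010 = -0.83

-$0.83 per troy ounce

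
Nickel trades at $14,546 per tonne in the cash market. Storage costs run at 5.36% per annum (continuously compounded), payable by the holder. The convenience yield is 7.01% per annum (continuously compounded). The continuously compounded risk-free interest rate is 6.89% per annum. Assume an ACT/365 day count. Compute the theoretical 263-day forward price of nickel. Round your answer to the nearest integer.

$15,106 per tonne

Net carry = r + u − y = 0.0689 + 0.0536 − 0.0701 = 0.0524
F = S·e^((r+u−y)T) = 14546 · e^(0.0524 × 263/365) = 14546 · e^0.037757
= 14546 × 1.038479 = $15,106 per tonne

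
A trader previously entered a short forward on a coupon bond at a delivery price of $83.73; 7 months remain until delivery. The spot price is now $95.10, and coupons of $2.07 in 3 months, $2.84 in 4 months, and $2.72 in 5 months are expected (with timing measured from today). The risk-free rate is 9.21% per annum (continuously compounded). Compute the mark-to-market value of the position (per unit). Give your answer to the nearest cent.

PV(remaining coupons) I = 2.07·e^(−0.0921·3/12) + 2.84·e^(−0.0921·4/12) + 2.72·e^(−0.0921·5/12) = 7.3946
Current forward F = (S − I)·e^(rT) = (95.10 − 7.3946)·e^(0.0921·7/12) = 87.7054 × 1.055194 = 92.5462
Value (long) = (F − K)·e^(−rT) = (92.5462 − 83.73) × 0.947693 = 8.3551
Short position value = −(long value) = -$8.36

-$8.36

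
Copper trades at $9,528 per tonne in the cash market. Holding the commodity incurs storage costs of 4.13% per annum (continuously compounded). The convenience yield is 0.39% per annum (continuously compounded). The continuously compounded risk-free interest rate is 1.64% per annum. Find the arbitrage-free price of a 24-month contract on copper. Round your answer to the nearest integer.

$10,610 per tonne

Net carry = r + u − y = 0.0164 + 0.0413 − 0.0039 = 0.0538
F = S·e^((r+u−y)T) = 9528 · e^(0.0538 × 24/12) = 9528 · e^0.107600
= 9528 × 1.113602 = $10,610 per tonne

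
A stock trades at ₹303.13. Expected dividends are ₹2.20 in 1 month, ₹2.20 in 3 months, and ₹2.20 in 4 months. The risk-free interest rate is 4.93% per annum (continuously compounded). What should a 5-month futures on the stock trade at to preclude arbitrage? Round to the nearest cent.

₹302.76

PV(dividends) I = 2.20·e^(−0.0493·1/12) + 2.20·e^(−0.0493·3/12) + 2.20·e^(−0.0493·4/12)
I = 2.1910 + 2.1731 + 2.1641 = 6.5282
F = (S − I)·e^(rT) = (303.13 − 6.5282) · e^(0.0493·5/12)
= 296.6018 · e^0.020542 = 296.6018 × 1.020754 = ₹302.76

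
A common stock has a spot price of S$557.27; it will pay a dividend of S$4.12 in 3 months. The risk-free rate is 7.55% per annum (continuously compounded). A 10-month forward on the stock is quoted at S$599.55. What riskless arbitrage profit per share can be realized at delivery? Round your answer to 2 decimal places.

S$10.40 per share

PV(dividends) I = 4.12·e^(−0.0755·3/12) = 4.0430
Fair forward F* = (S − I)·e^(rT) = (557.27 − 4.0430)·e^0.062917 = 553.2270 × 1.064938 = 589.1525
Market S$599.55 > fair 589.1525: forward overpriced → cash-and-carry (borrow at r, buy the stock and collect the dividends, short the forward).
Profit at T = |F_mkt − F*| = |599.55 − 589.1525| = S$10.40 per share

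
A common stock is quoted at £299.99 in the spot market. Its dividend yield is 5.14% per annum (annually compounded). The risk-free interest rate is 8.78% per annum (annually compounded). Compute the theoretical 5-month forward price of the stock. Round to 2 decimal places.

£304.27

F = S · (1+r)^T / (1+q)^T
= 299.99 × 1.035688 / 1.021104 = 299.99 × 1.014283
F = £304.27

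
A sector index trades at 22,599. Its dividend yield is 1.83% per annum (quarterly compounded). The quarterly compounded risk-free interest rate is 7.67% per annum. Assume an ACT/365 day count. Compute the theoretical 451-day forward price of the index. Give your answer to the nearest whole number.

F = S · (1+r/4)^(4T) / (1+q/4)^(4T)
= 22599 × 1.098422 / 1.022817 = 22599 × 1.073918
F = 24,269

24,269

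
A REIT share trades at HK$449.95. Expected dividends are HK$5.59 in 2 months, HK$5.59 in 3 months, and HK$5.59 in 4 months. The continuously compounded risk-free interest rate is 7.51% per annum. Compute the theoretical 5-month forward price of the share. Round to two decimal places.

PV(dividends) I = 5.59·e^(−0.0751·2/12) + 5.59·e^(−0.0751·3/12) + 5.59·e^(−0.0751·4/12)
I = 5.5205 + 5.4860 + 5.4518 = 16.4583
F = (S − I)·e^(rT) = (449.95 − 16.4583) · e^(0.0751·5/12)
= 433.4917 · e^0.031292 = 433.4917 × 1.031787 = HK$447.27

HK$447.27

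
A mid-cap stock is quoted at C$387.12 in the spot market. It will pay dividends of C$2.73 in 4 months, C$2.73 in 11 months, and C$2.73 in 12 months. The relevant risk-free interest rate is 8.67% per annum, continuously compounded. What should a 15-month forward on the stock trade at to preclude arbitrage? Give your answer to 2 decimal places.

C$422.88

PV(dividends) I = 2.73·e^(−0.0867·4/12) + 2.73·e^(−0.0867·11/12) + 2.73·e^(−0.0867·12/12)
I = 2.6522 + 2.5214 + 2.5033 = 7.6769
F = (S − I)·e^(rT) = (387.12 − 7.6769) · e^(0.0867·15/12)
= 379.4431 · e^0.108375 = 379.4431 × 1.114466 = C$422.88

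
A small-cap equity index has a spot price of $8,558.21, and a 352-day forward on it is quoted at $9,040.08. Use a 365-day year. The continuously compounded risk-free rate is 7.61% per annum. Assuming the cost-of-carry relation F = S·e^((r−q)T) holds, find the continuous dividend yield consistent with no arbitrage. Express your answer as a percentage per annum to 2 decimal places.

From F = S·e^((r−q)T): (r − q) = ln(F/S)/T
ln(9040.08/8558.21) = ln(1.056305) = 0.054777
(r − q) = 0.054777 / (352/365) = 0.056800
q = r − ln(F/S)/T = 0.0761 − 0.056800 = 0.019300
q = 1.93%

1.93%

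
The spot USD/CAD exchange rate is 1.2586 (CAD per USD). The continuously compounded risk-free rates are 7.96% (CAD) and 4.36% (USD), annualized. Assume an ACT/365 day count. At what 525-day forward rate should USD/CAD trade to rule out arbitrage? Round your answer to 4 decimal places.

F = S·e^((r_CAD − r_USD)T) = 1.2586 · e^((0.0796 − 0.0436) × 525/365)
= 1.2586 · e^0.051781 = 1.2586 × 1.053145
F = 1.3255 CAD per USD

1.3255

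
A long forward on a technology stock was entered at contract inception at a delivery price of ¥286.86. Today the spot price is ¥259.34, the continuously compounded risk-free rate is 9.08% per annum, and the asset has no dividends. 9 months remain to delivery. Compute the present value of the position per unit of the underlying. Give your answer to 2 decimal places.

Current fair forward for the remaining 9 months: F = S·e^(r·T), r = 0.0908
F = 259.34 · e^(0.0908 × 9/12) = 259.34 × 1.070472 = 277.6162
Value of long forward = (F − K)·e^(−rT) = (277.6162 − 286.86) · e^(−0.0908·9/12)
= -9.2438 × 0.934167 = -8.64

-¥8.64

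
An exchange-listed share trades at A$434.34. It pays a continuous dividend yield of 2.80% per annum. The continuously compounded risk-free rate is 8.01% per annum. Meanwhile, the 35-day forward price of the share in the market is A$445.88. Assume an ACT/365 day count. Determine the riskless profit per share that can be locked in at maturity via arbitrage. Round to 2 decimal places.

Fair forward: F* = S·e^(carry·T), with carry = (r − q) = 0.0801 − 0.0280 = 0.0521
F* = 434.34 · e^(0.0521 × 35/365) = 434.34 · e^0.004996 = 434.34 × 1.005009 = A$436.5156
Market A$445.88 > fair A$436.5156: forward overpriced → cash-and-carry (buy spot, short the forward).
At maturity, profit = |F_mkt − F*| = |445.88 − 436.5156| = A$9.36 per share

A$9.36 per share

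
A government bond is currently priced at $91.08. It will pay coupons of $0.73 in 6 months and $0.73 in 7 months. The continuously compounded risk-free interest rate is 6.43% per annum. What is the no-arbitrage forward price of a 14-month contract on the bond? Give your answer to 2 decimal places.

PV(coupons) I = 0.73·e^(−0.0643·6/12) + 0.73·e^(−0.0643·7/12)
I = 0.7069 + 0.7031 = 1.4100
F = (S − I)·e^(rT) = (91.08 − 1.4100) · e^(0.0643·14/12)
= 89.6700 · e^0.075017 = 89.6700 × 1.077902 = $96.66

$96.66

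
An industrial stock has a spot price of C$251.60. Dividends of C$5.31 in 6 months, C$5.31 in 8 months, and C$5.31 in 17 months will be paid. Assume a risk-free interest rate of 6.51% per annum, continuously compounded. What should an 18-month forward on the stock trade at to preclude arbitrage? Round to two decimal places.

PV(dividends) I = 5.31·e^(−0.0651·6/12) + 5.31·e^(−0.0651·8/12) + 5.31·e^(−0.0651·17/12)
I = 5.1399 + 5.0845 + 4.8422 = 15.0666
F = (S − I)·e^(rT) = (251.60 − 15.0666) · e^(0.0651·18/12)
= 236.5334 · e^0.097650 = 236.5334 × 1.102577 = C$260.80

C$260.80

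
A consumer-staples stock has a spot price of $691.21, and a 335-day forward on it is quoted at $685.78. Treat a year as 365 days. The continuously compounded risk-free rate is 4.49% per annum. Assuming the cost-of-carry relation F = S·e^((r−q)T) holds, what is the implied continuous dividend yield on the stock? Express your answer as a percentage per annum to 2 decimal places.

From F = S·e^((r−q)T): (r − q) = ln(F/S)/T
ln(685.78/691.21) = ln(0.992144) = -0.007887
(r − q) = -0.007887 / (335/365) = -0.008593
q = r − ln(F/S)/T = 0.0449 + 0.008593 = 0.053493
q = 5.35%

5.35%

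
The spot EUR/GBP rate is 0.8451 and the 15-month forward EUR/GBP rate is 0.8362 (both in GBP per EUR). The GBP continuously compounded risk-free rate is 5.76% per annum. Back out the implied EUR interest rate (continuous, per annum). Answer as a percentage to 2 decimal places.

F = S·e^((r_GBP − r_EUR)T) ⇒ r_EUR = r_GBP − ln(F/S)/T
ln(0.8362/0.8451) = -0.010587; /(15/12) = -0.008470
r_EUR = 0.0576 + 0.008470 = 0.066070
r_EUR = 6.61%

6.61%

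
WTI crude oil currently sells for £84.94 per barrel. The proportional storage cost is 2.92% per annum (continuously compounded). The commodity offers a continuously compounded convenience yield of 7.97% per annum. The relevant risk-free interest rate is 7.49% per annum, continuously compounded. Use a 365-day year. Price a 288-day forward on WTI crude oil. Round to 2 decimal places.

Net carry = r + u − y = 0.0749 + 0.0292 − 0.0797 = 0.0244
F = S·e^((r+u−y)T) = 84.94 · e^(0.0244 × 288/365) = 84.94 · e^0.019253
= 84.94 × 1.019440 = £86.59 per barrel

£86.59 per barrel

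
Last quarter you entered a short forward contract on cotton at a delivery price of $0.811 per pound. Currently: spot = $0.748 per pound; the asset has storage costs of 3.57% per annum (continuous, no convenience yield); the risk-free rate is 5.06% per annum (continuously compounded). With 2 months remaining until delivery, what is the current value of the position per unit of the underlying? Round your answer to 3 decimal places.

Current fair forward for the remaining 2 months: F = S·e^((r + u)·T), (r + u) = 0.0506 + 0.0357 = 0.0863
F = 0.748 · e^(0.0863 × 2/12) = 0.748 × 1.014487 = 0.7588
Value of long forward = (F − K)·e^(−rT) = (0.7588 − 0.811) · e^(−0.0506·2/12)
= -0.0522 × 0.991602 = -0.052
Short position value = −(long value) = $0.052

$0.052 per pound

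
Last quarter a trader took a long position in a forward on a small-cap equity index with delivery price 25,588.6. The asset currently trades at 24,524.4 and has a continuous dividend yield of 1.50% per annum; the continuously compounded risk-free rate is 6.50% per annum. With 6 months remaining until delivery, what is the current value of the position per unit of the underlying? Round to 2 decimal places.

-429.18

Current fair forward for the remaining 6 months: F = S·e^((r − q)·T), (r − q) = 0.0650 − 0.0150 = 0.0500
F = 24524.4 · e^(0.0500 × 6/12) = 24524.4 × 1.02531512 = 25145.2381
Value of long forward = (F − K)·e^(−rT) = (25145.2381 − 25588.6) · e^(−0.0650·6/12)
= -443.3619 × 0.96802245 = -429.18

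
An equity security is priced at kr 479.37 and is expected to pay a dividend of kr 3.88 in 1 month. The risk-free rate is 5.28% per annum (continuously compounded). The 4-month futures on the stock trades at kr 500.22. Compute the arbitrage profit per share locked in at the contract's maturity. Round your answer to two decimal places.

PV(dividends) I = 3.88·e^(−0.0528·1/12) = 3.8630
Fair futures F* = (S − I)·e^(rT) = (479.37 − 3.8630)·e^0.017600 = 475.5070 × 1.017756 = 483.9501
Market kr 500.22 > fair 483.9501: forward overpriced → cash-and-carry (borrow at r, buy the stock and collect the dividends, short the forward).
Profit at T = |F_mkt − F*| = |500.22 − 483.9501| = kr 16.27 per share

kr 16.27 per share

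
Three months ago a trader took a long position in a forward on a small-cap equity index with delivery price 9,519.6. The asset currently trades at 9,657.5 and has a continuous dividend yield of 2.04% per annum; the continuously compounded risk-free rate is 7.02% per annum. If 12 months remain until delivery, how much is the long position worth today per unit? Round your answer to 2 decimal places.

588.24

Current fair forward for the remaining 12 months: F = S·e^((r − q)·T), (r − q) = 0.0702 − 0.0204 = 0.0498
F = 9657.5 · e^(0.0498 × 12/12) = 9657.5 × 1.05106086 = 10150.6203
Value of long forward = (F − K)·e^(−rT) = (10150.6203 − 9519.6) · e^(−0.0702·12/12)
= 631.0203 × 0.93220736 = 588.24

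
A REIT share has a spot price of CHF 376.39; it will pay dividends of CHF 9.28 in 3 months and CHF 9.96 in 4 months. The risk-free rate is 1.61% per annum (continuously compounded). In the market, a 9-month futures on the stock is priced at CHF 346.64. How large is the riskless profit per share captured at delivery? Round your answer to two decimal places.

CHF 14.94 per share

PV(dividends) I = 9.28·e^(−0.0161·3/12) + 9.96·e^(−0.0161·4/12) = 19.1494
Fair futures F* = (S − I)·e^(rT) = (376.39 − 19.1494)·e^0.012075 = 357.2406 × 1.012148 = 361.5804
Market CHF 346.64 < fair 361.5804: forward underpriced → reverse cash-and-carry (short the stock, invest proceeds at r, pay the dividends, go long the forward).
Profit at T = |F_mkt − F*| = |346.64 − 361.5804| = CHF 14.94 per share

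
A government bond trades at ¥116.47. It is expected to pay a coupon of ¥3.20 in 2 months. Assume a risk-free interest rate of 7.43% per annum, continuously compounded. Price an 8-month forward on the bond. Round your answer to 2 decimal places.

¥119.06

PV(coupons) I = 3.20·e^(−0.0743·2/12)
I = 3.1606
F = (S − I)·e^(rT) = (116.47 − 3.1606) · e^(0.0743·8/12)
= 113.3094 · e^0.049533 = 113.3094 × 1.050780 = ¥119.06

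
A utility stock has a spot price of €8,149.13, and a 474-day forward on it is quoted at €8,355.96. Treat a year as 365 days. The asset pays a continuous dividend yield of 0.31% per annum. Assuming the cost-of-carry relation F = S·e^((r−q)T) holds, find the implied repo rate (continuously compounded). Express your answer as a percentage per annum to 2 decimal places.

From F = S·e^((r−q)T): (r − q) = ln(F/S)/T
ln(8355.96/8149.13) = ln(1.025381) = 0.025064
(r − q) = 0.025064 / (474/365) = 0.019300
r = ln(F/S)/T + q = 0.019300 + 0.0031 = 0.022400
r = 2.24%

2.24%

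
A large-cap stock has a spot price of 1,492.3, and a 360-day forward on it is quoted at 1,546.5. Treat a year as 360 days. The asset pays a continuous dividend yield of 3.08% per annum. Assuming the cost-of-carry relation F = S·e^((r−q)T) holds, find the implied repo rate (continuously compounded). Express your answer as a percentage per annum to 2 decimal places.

From F = S·e^((r−q)T): (r − q) = ln(F/S)/T
ln(1546.5/1492.3) = ln(1.036320) = 0.035676
(r − q) = 0.035676 / (360/360) = 0.035676
r = ln(F/S)/T + q = 0.035676 + 0.0308 = 0.066476
r = 6.65%

6.65%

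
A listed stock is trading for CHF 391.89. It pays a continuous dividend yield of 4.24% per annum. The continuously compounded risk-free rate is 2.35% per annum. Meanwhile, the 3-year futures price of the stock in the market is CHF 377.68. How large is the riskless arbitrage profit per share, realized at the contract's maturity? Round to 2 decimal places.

Fair futures: F* = S·e^(carry·T), with carry = (r − q) = 0.0235 − 0.0424 = -0.0189
F* = 391.89 · e^(-0.0189 × 3) = 391.89 · e^-0.056700 = 391.89 × 0.944877 = CHF 370.2878
Market CHF 377.68 > fair CHF 370.2878: forward overpriced → cash-and-carry (buy spot, short the forward).
At maturity, profit = |F_mkt − F*| = |377.68 − 370.2878| = CHF 7.39 per share

CHF 7.39 per share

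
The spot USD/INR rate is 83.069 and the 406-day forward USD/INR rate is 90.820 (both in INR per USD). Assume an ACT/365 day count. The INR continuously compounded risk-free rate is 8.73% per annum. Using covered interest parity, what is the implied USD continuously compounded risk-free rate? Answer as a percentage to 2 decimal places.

F = S·e^((r_INR − r_USD)T) ⇒ r_USD = r_INR − ln(F/S)/T
ln(90.820/83.069) = 0.089208; /(406/365) = 0.080199
r_USD = 0.0873 − 0.080199 = 0.007101
r_USD = 0.71%

0.71%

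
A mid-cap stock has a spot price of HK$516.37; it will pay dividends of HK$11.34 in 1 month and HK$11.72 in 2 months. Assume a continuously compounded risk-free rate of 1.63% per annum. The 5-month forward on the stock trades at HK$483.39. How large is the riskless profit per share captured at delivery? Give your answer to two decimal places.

PV(dividends) I = 11.34·e^(−0.0163·1/12) + 11.72·e^(−0.0163·2/12) = 23.0128
Fair forward F* = (S − I)·e^(rT) = (516.37 − 23.0128)·e^0.006792 = 493.3572 × 1.006815 = 496.7194
Market HK$483.39 < fair 496.7194: forward underpriced → reverse cash-and-carry (short the stock, invest proceeds at r, pay the dividends, go long the forward).
Profit at T = |F_mkt − F*| = |483.39 − 496.7194| = HK$13.33 per share

HK$13.33 per share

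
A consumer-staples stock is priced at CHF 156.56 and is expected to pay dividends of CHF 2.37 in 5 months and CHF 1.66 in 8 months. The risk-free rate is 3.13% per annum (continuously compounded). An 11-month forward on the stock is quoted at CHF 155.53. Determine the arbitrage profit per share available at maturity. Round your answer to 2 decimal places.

CHF 1.51 per share

PV(dividends) I = 2.37·e^(−0.0313·5/12) + 1.66·e^(−0.0313·8/12) = 3.9650
Fair forward F* = (S − I)·e^(rT) = (156.56 − 3.9650)·e^0.028692 = 152.5950 × 1.029108 = 157.0367
Market CHF 155.53 < fair 157.0367: forward underpriced → reverse cash-and-carry (short the stock, invest proceeds at r, pay the dividends, go long the forward).
Profit at T = |F_mkt − F*| = |155.53 − 157.0367| = CHF 1.51 per share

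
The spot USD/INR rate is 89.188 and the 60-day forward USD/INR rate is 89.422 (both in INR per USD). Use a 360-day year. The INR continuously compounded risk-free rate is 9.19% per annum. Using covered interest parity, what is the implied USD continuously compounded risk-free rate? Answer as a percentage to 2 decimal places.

7.62%

F = S·e^((r_INR − r_USD)T) ⇒ r_USD = r_INR − ln(F/S)/T
ln(89.422/89.188) = 0.002620; /(60/360) = 0.015720
r_USD = 0.0919 − 0.015720 = 0.076180
r_USD = 7.62%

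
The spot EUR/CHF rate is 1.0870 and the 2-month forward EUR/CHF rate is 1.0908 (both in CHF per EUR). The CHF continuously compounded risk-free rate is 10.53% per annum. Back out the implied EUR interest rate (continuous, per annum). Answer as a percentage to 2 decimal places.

8.44%

F = S·e^((r_CHF − r_EUR)T) ⇒ r_EUR = r_CHF − ln(F/S)/T
ln(1.0908/1.0870) = 0.003490; /(2/12) = 0.020940
r_EUR = 0.1053 − 0.020940 = 0.084360
r_EUR = 8.44%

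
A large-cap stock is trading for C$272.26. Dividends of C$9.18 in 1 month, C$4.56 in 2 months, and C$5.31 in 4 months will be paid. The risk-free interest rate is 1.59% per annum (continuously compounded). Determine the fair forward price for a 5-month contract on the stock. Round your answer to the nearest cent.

PV(dividends) I = 9.18·e^(−0.0159·1/12) + 4.56·e^(−0.0159·2/12) + 5.31·e^(−0.0159·4/12)
I = 9.1678 + 4.5479 + 5.2819 = 18.9976
F = (S − I)·e^(rT) = (272.26 − 18.9976) · e^(0.0159·5/12)
= 253.2624 · e^0.006625 = 253.2624 × 1.006647 = C$254.95

C$254.95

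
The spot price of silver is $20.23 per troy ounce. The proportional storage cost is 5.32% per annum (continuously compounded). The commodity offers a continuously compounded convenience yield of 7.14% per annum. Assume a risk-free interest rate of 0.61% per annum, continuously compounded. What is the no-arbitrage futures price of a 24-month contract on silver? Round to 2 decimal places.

Net carry = r + u − y = 0.0061 + 0.0532 − 0.0714 = -0.0121
F = S·e^((r+u−y)T) = 20.23 · e^(-0.0121 × 24/12) = 20.23 · e^-0.024200
= 20.23 × 0.976090 = $19.75 per troy ounce

$19.75 per troy ounce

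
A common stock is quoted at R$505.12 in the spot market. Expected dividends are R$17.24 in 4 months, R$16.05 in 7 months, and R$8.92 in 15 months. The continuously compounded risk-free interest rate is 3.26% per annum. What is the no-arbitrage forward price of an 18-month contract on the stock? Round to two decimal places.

R$487.00

PV(dividends) I = 17.24·e^(−0.0326·4/12) + 16.05·e^(−0.0326·7/12) + 8.92·e^(−0.0326·15/12)
I = 17.0537 + 15.7477 + 8.5638 = 41.3652
F = (S − I)·e^(rT) = (505.12 − 41.3652) · e^(0.0326·18/12)
= 463.7548 · e^0.048900 = 463.7548 × 1.050115 = R$487.00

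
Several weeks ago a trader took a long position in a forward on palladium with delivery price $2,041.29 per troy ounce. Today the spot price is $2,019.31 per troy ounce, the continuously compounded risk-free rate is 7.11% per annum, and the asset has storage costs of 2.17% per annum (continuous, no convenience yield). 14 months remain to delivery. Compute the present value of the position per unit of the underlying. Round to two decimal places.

Current fair forward for the remaining 14 months: F = S·e^((r + u)·T), (r + u) = 0.0711 + 0.0217 = 0.0928
F = 2019.31 · e^(0.0928 × 14/12) = 2019.31 × 1.11434486 = 2250.2077
Value of long forward = (F − K)·e^(−rT) = (2250.2077 − 2041.29) · e^(−0.0711·14/12)
= 208.9177 × 0.92039717 = 192.29

$192.29 per troy ounce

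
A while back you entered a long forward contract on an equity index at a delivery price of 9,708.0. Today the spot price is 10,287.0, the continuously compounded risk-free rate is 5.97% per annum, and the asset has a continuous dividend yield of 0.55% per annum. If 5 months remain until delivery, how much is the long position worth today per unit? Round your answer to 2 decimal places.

Current fair forward for the remaining 5 months: F = S·e^((r − q)·T), (r − q) = 0.0597 − 0.0055 = 0.0542
F = 10287.0 · e^(0.0542 × 5/12) = 10287.0 × 1.02284027 = 10521.9579
Value of long forward = (F − K)·e^(−rT) = (10521.9579 − 9708.0) · e^(−0.0597·5/12)
= 813.9579 × 0.97543183 = 793.96

793.96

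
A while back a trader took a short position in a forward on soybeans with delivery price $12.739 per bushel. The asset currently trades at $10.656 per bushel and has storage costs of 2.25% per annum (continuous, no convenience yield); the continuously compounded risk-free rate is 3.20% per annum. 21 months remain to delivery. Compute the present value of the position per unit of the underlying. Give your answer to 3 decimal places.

$0.961 per bushel

Current fair forward for the remaining 21 months: F = S·e^((r + u)·T), (r + u) = 0.0320 + 0.0225 = 0.0545
F = 10.656 · e^(0.0545 × 21/12) = 10.656 × 1.100071 = 11.7224
Value of long forward = (F − K)·e^(−rT) = (11.7224 − 12.739) · e^(−0.0320·21/12)
= -1.0166 × 0.945539 = -0.961
Short position value = −(long value) = $0.961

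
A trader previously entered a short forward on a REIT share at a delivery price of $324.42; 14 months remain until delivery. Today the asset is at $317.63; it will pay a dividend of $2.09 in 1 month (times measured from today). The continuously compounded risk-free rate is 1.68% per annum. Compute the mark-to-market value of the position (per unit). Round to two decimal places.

PV(remaining dividends) I = 2.09·e^(−0.0168·1/12) = 2.0871
Current forward F = (S − I)·e^(rT) = (317.63 − 2.0871)·e^(0.0168·14/12) = 315.5429 × 1.019793 = 321.7884
Value (long) = (F − K)·e^(−rT) = (321.7884 − 324.42) × 0.980591 = -2.5805
Short position value = −(long value) = $2.58

$2.58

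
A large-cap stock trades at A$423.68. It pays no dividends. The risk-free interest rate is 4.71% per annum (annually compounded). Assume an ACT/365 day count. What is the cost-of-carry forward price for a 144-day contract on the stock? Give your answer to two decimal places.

A$431.44

F = S · (1+r)^T
= 423.68 × 1.018323
F = A$431.44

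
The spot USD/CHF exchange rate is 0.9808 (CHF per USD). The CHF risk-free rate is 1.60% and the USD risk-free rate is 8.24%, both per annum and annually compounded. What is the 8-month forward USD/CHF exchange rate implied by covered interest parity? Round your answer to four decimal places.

By covered interest parity, F = S · (1+r_CHF)^T / (1+r_USD)^T
= 0.9808 × 1.010638 / 1.054205 = 0.9808 × 0.958673
F = 0.9403 CHF per USD

0.9403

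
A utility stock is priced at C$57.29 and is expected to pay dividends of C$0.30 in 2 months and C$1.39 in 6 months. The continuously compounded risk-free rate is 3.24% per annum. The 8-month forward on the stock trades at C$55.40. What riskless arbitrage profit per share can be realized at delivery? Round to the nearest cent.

C$1.44 per share

PV(dividends) I = 0.30·e^(−0.0324·2/12) + 1.39·e^(−0.0324·6/12) = 1.6660
Fair forward F* = (S − I)·e^(rT) = (57.29 − 1.6660)·e^0.021600 = 55.6240 × 1.021835 = 56.8386
Market C$55.40 < fair 56.8386: forward underpriced → reverse cash-and-carry (short the stock, invest proceeds at r, pay the dividends, go long the forward).
Profit at T = |F_mkt − F*| = |55.40 − 56.8386| = C$1.44 per share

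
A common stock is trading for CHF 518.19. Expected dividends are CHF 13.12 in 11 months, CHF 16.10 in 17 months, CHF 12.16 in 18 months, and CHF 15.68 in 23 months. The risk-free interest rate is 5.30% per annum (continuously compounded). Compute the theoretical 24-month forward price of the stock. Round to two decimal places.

PV(dividends) I = 13.12·e^(−0.0530·11/12) + 16.10·e^(−0.0530·17/12) + 12.16·e^(−0.0530·18/12) + 15.68·e^(−0.0530·23/12)
I = 12.4978 + 14.9354 + 11.2307 + 14.1654 = 52.8293
F = (S − I)·e^(rT) = (518.19 − 52.8293) · e^(0.0530·24/12)
= 465.3607 · e^0.106000 = 465.3607 × 1.111822 = CHF 517.40

CHF 517.40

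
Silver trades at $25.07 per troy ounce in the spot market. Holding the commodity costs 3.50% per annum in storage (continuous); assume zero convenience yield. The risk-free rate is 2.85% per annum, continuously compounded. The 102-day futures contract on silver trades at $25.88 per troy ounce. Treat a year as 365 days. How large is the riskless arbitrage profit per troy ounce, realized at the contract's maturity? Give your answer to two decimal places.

Fair futures: F* = S·e^(carry·T), with carry = (r + u) = 0.0285 + 0.0350 = 0.0635
F* = 25.07 · e^(0.0635 × 102/365) = 25.07 · e^0.017745 = 25.07 × 1.017903 = $25.5188
Market $25.88 > fair $25.5188: forward overpriced → cash-and-carry (buy spot, short the forward).
At maturity, profit = |F_mkt − F*| = |25.88 − 25.5188| = $0.36 per troy ounce

$0.36 per troy ounce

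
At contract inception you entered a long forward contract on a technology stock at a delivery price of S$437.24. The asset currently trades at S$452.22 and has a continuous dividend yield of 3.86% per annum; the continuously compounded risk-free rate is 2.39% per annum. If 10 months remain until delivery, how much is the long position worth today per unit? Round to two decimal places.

S$9.29

Current fair forward for the remaining 10 months: F = S·e^((r − q)·T), (r − q) = 0.0239 − 0.0386 = -0.0147
F = 452.22 · e^(-0.0147 × 10/12) = 452.22 × 0.987825 = 446.7142
Value of long forward = (F − K)·e^(−rT) = (446.7142 − 437.24) · e^(−0.0239·10/12)
= 9.4742 × 0.980280 = 9.29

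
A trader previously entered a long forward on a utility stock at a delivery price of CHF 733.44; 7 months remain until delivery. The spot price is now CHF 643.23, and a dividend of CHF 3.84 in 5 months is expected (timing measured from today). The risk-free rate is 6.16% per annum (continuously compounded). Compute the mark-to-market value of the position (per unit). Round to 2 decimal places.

PV(remaining dividends) I = 3.84·e^(−0.0616·5/12) = 3.7427
Current forward F = (S − I)·e^(rT) = (643.23 − 3.7427)·e^(0.0616·7/12) = 639.4873 × 1.036587 = 662.8842
Value (long) = (F − K)·e^(−rT) = (662.8842 − 733.44) × 0.964705 = -68.0655
Value = -CHF 68.07

-CHF 68.07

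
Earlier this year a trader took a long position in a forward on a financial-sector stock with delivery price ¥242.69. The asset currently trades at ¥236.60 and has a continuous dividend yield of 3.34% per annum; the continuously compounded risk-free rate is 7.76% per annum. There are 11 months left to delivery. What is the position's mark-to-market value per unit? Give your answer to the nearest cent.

Current fair forward for the remaining 11 months: F = S·e^((r − q)·T), (r − q) = 0.0776 − 0.0334 = 0.0442
F = 236.60 · e^(0.0442 × 11/12) = 236.60 × 1.041349 = 246.3832
Value of long forward = (F − K)·e^(−rT) = (246.3832 − 242.69) · e^(−0.0776·11/12)
= 3.6932 × 0.931338 = 3.44

¥3.44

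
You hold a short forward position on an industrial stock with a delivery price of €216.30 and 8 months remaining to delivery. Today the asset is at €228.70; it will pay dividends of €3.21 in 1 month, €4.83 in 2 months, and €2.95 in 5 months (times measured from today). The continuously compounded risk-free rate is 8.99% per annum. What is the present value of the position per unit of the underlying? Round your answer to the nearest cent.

-€14.20

PV(remaining dividends) I = 3.21·e^(−0.0899·1/12) + 4.83·e^(−0.0899·2/12) + 2.95·e^(−0.0899·5/12) = 10.7858
Current forward F = (S − I)·e^(rT) = (228.70 − 10.7858)·e^(0.0899·8/12) = 217.9142 × 1.061766 = 231.3739
Value (long) = (F − K)·e^(−rT) = (231.3739 − 216.30) × 0.941827 = 14.1970
Short position value = −(long value) = -€14.20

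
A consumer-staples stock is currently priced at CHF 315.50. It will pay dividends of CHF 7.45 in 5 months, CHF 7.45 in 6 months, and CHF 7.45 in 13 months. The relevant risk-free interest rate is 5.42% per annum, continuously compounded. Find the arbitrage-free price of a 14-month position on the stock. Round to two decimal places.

CHF 313.13

PV(dividends) I = 7.45·e^(−0.0542·5/12) + 7.45·e^(−0.0542·6/12) + 7.45·e^(−0.0542·13/12)
I = 7.2836 + 7.2508 + 7.0252 = 21.5596
F = (S − I)·e^(rT) = (315.50 − 21.5596) · e^(0.0542·14/12)
= 293.9404 · e^0.063233 = 293.9404 × 1.065275 = CHF 313.13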